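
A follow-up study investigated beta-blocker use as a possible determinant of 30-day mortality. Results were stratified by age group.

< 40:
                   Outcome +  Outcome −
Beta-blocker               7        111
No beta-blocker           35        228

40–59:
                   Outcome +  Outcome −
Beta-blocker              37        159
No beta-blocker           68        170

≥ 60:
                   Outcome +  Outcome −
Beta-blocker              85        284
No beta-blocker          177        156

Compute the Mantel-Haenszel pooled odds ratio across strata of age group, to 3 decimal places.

OR_MH = Σ(aᵢdᵢ/nᵢ) / Σ(bᵢcᵢ/nᵢ), where nᵢ is the stratum total.
Stratum 1 (< 40): n = 381; a·d/n = 7·228/381 = 4.1890; b·c/n = 111·35/381 = 10.1969
Stratum 2 (40–59): n = 434; a·d/n = 37·170/434 = 14.4931; b·c/n = 159·68/434 = 24.9124
Stratum 3 (≥ 60): n = 702; a·d/n = 85·156/702 = 18.8889; b·c/n = 284·177/702 = 71.6068
OR_MH = (4.1890 + 14.4931 + 18.8889) / (10.1969 + 24.9124 + 71.6068) = 37.5710 / 106.7161 = 0.35206

0.352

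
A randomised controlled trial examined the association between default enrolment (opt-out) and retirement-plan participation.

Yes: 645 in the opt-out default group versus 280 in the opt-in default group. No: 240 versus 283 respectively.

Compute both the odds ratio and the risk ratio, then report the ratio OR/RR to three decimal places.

1.854

From the description: a = 645, b = 240, c = 280, d = 283.
OR = (645·283)/(240·280) = 182535/67200 = 2.71629
Risk in exposed = 645/885 = 0.72881; risk in unexposed = 280/563 = 0.49734; RR = 1.46544
OR/RR = 2.71629 / 1.46544 = 1.85357
The outcome is not rare, so the OR lies further from 1 than the RR.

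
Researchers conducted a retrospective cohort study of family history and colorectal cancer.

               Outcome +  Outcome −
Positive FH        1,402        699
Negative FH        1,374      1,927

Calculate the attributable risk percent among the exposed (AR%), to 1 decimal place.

Cells: a = 1402, b = 699, c = 1374, d = 1927.
Risk in exposed = 1402/2101 = 0.66730; risk in unexposed = 1374/3301 = 0.41624.
RR = 0.66730/0.41624 = 1.60317
AR% = (RR − 1)/RR × 100 = (1.60317 − 1)/1.60317 × 100 = 37.6238%

37.6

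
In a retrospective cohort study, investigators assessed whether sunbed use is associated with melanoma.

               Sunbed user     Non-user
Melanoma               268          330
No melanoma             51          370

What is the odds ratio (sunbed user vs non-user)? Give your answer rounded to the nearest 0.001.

Reading the table with exposure as columns: a = 268 (Sunbed user, case), b = 51 (Sunbed user, non-case), c = 330 (Non-user, case), d = 370.
OR = (a·d)/(b·c) = (268 × 370) / (51 × 330) = 99160 / 16830 = 5.89186
The odds of melanoma are about 5.89 times as high in the sunbed user group.

5.892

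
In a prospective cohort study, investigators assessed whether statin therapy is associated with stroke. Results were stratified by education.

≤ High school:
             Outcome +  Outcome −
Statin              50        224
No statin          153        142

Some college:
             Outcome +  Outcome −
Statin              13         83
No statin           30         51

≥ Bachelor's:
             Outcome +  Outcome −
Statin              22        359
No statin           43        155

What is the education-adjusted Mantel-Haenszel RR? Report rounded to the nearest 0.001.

0.333

RR_MH = Σ(aᵢ·n₀ᵢ/nᵢ) / Σ(cᵢ·n₁ᵢ/nᵢ), with n₁ᵢ = aᵢ+bᵢ (exposed), n₀ᵢ = cᵢ+dᵢ (unexposed), nᵢ = n₁ᵢ+n₀ᵢ.
Stratum 1 (≤ High school): n₁ = 274, n₀ = 295, n = 569; a·n₀/n = 50·295/569 = 25.9227; c·n₁/n = 153·274/569 = 73.6766
Stratum 2 (Some college): n₁ = 96, n₀ = 81, n = 177; a·n₀/n = 13·81/177 = 5.9492; c·n₁/n = 30·96/177 = 16.2712
Stratum 3 (≥ Bachelor's): n₁ = 381, n₀ = 198, n = 579; a·n₀/n = 22·198/579 = 7.5233; c·n₁/n = 43·381/579 = 28.2953
RR_MH = (25.9227 + 5.9492 + 7.5233) / (73.6766 + 16.2712 + 28.2953) = 39.3951 / 118.2431 = 0.33317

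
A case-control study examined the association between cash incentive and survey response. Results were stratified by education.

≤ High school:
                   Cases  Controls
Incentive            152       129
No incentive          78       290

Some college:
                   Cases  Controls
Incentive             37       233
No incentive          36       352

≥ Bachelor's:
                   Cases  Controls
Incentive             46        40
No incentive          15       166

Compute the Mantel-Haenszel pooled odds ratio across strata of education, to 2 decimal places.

3.81

OR_MH = Σ(aᵢdᵢ/nᵢ) / Σ(bᵢcᵢ/nᵢ), where nᵢ is the stratum total.
Stratum 1 (≤ High school): n = 649; a·d/n = 152·290/649 = 67.9199; b·c/n = 129·78/649 = 15.5039
Stratum 2 (Some college): n = 658; a·d/n = 37·352/658 = 19.7933; b·c/n = 233·36/658 = 12.7477
Stratum 3 (≥ Bachelor's): n = 267; a·d/n = 46·166/267 = 28.5993; b·c/n = 40·15/267 = 2.2472
OR_MH = (67.9199 + 19.7933 + 28.5993) / (15.5039 + 12.7477 + 2.2472) = 116.3124 / 30.4988 = 3.81368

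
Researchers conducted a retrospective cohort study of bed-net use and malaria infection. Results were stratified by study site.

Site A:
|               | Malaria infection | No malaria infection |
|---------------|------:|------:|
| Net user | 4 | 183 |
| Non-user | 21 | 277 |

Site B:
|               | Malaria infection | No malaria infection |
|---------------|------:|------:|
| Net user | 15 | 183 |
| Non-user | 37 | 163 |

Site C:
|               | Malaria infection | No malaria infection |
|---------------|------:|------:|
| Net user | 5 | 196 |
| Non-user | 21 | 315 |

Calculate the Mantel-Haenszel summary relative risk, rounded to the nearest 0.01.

RR_MH = Σ(aᵢ·n₀ᵢ/nᵢ) / Σ(cᵢ·n₁ᵢ/nᵢ), with n₁ᵢ = aᵢ+bᵢ (exposed), n₀ᵢ = cᵢ+dᵢ (unexposed), nᵢ = n₁ᵢ+n₀ᵢ.
Stratum 1 (Site A): n₁ = 187, n₀ = 298, n = 485; a·n₀/n = 4·298/485 = 2.4577; c·n₁/n = 21·187/485 = 8.0969
Stratum 2 (Site B): n₁ = 198, n₀ = 200, n = 398; a·n₀/n = 15·200/398 = 7.5377; c·n₁/n = 37·198/398 = 18.4070
Stratum 3 (Site C): n₁ = 201, n₀ = 336, n = 537; a·n₀/n = 5·336/537 = 3.1285; c·n₁/n = 21·201/537 = 7.8603
RR_MH = (2.4577 + 7.5377 + 3.1285) / (8.0969 + 18.4070 + 7.8603) = 13.1239 / 34.3643 = 0.38191

0.38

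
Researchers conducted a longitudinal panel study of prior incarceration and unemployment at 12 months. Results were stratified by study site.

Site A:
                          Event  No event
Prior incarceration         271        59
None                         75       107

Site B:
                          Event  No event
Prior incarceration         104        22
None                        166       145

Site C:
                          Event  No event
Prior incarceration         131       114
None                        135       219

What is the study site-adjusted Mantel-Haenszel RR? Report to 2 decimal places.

1.64

RR_MH = Σ(aᵢ·n₀ᵢ/nᵢ) / Σ(cᵢ·n₁ᵢ/nᵢ), with n₁ᵢ = aᵢ+bᵢ (exposed), n₀ᵢ = cᵢ+dᵢ (unexposed), nᵢ = n₁ᵢ+n₀ᵢ.
Stratum 1 (Site A): n₁ = 330, n₀ = 182, n = 512; a·n₀/n = 271·182/512 = 96.3320; c·n₁/n = 75·330/512 = 48.3398
Stratum 2 (Site B): n₁ = 126, n₀ = 311, n = 437; a·n₀/n = 104·311/437 = 74.0137; c·n₁/n = 166·126/437 = 47.8627
Stratum 3 (Site C): n₁ = 245, n₀ = 354, n = 599; a·n₀/n = 131·354/599 = 77.4190; c·n₁/n = 135·245/599 = 55.2170
RR_MH = (96.3320 + 74.0137 + 77.4190) / (48.3398 + 47.8627 + 55.2170) = 247.7648 / 151.4196 = 1.63628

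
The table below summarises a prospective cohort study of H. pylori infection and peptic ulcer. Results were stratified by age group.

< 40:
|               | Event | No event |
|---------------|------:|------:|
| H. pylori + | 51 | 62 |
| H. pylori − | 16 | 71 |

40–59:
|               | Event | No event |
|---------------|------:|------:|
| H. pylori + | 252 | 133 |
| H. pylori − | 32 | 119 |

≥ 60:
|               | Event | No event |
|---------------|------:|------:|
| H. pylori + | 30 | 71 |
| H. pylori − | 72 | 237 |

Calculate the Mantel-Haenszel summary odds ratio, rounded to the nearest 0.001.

3.603

OR_MH = Σ(aᵢdᵢ/nᵢ) / Σ(bᵢcᵢ/nᵢ), where nᵢ is the stratum total.
Stratum 1 (< 40): n = 200; a·d/n = 51·71/200 = 18.1050; b·c/n = 62·16/200 = 4.9600
Stratum 2 (40–59): n = 536; a·d/n = 252·119/536 = 55.9478; b·c/n = 133·32/536 = 7.9403
Stratum 3 (≥ 60): n = 410; a·d/n = 30·237/410 = 17.3415; b·c/n = 71·72/410 = 12.4683
OR_MH = (18.1050 + 55.9478 + 17.3415) / (4.9600 + 7.9403 + 12.4683) = 91.3942 / 25.3686 = 3.60265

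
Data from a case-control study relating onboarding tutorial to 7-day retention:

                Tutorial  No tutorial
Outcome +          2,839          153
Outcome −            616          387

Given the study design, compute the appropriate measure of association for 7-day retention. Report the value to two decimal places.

11.66

Reading the table with exposure as columns: a = 2839 (Tutorial, case), b = 616 (Tutorial, non-case), c = 153 (No tutorial, case), d = 387.
This is a case-control study: participants were sampled on outcome status, so risks in the source population cannot be estimated directly — relative risk is not valid here. The odds ratio is the appropriate measure.
OR = (a·d)/(b·c) = (2839 × 387) / (616 × 153) = 1098693 / 94248 = 11.65747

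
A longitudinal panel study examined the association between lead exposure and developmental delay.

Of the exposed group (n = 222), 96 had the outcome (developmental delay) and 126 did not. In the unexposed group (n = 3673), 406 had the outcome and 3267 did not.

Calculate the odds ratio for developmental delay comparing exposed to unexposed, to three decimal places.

6.131

From the description: a = 96, b = 126, c = 406, d = 3267.
OR = (a·d)/(b·c) = (96 × 3267) / (126 × 406) = 313632 / 51156 = 6.13089
The odds of developmental delay are about 6.13 times as high in the exposed group.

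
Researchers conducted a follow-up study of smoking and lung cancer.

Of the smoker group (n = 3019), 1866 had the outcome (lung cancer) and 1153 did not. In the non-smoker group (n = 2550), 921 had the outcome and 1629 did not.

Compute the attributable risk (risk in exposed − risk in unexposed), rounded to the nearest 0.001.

0.257

From the description: a = 1866, b = 1153, c = 921, d = 1629.
Risk in exposed = 1866/3019 = 0.618085; risk in unexposed = 921/2550 = 0.361176.
Risk difference = 0.618085 − 0.361176 = 0.256909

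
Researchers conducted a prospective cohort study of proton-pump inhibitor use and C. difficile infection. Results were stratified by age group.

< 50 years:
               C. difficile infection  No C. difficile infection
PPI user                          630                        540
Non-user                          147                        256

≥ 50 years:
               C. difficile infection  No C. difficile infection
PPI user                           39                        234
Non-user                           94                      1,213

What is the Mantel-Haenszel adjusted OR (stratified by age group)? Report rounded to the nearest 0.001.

OR_MH = Σ(aᵢdᵢ/nᵢ) / Σ(bᵢcᵢ/nᵢ), where nᵢ is the stratum total.
Stratum 1 (< 50 years): n = 1573; a·d/n = 630·256/1573 = 102.5302; b·c/n = 540·147/1573 = 50.4641
Stratum 2 (≥ 50 years): n = 1580; a·d/n = 39·1213/1580 = 29.9411; b·c/n = 234·94/1580 = 13.9215
OR_MH = (102.5302 + 29.9411) / (50.4641 + 13.9215) = 132.4713 / 64.3856 = 2.05747

2.057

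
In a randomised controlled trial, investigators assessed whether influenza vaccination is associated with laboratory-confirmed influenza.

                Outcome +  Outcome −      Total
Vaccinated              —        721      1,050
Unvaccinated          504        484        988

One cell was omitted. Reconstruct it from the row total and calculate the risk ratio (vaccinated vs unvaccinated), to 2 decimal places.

The missing cell is in the exposed row: 1050 − 721 = 329.
So a = 329, b = 721, c = 504, d = 484.
RR = [a/(a+b)] / [c/(c+d)] = (329/1050) / (504/988) = 0.31333/0.51012 = 0.61423

0.61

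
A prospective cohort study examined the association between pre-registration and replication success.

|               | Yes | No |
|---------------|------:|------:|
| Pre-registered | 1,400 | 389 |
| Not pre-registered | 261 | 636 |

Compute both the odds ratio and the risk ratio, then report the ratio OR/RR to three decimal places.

3.261

Cells: a = 1400, b = 389, c = 261, d = 636.
OR = (1400·636)/(389·261) = 890400/101529 = 8.76991
Risk in exposed = 1400/1789 = 0.78256; risk in unexposed = 261/897 = 0.29097; RR = 2.68949
OR/RR = 8.76991 / 2.68949 = 3.26081
The outcome is not rare, so the OR lies further from 1 than the RR.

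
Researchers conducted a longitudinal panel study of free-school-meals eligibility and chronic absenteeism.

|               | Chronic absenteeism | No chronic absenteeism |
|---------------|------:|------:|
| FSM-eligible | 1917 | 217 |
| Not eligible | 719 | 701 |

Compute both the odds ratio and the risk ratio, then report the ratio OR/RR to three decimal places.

Cells: a = 1917, b = 217, c = 719, d = 701.
OR = (1917·701)/(217·719) = 1343817/156023 = 8.61294
Risk in exposed = 1917/2134 = 0.89831; risk in unexposed = 719/1420 = 0.50634; RR = 1.77414
OR/RR = 8.61294 / 1.77414 = 4.85472
The outcome is not rare, so the OR lies further from 1 than the RR.

4.855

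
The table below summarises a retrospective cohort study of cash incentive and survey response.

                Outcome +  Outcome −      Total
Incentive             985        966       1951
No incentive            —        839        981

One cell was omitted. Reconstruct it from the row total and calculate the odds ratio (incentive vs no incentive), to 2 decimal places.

The missing cell is in the unexposed row: 981 − 839 = 142.
So a = 985, b = 966, c = 142, d = 839.
OR = (a·d)/(b·c) = (985 × 839) / (966 × 142) = 826415 / 137172 = 6.02466

6.02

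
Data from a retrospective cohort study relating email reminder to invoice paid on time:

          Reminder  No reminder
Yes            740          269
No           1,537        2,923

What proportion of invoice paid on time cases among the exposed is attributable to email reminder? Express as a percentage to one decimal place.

74.1

Reading the table with exposure as columns: a = 740 (Reminder, case), b = 1537 (Reminder, non-case), c = 269 (No reminder, case), d = 2923.
Risk in exposed = 740/2277 = 0.32499; risk in unexposed = 269/3192 = 0.08427.
RR = 0.32499/0.08427 = 3.85638
AR% = (RR − 1)/RR × 100 = (3.85638 − 1)/3.85638 × 100 = 74.0689%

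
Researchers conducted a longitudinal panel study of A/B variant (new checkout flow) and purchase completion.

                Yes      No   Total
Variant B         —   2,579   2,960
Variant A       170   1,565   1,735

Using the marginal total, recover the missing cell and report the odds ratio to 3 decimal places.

The missing cell is in the exposed row: 2960 − 2579 = 381.
So a = 381, b = 2579, c = 170, d = 1565.
OR = (a·d)/(b·c) = (381 × 1565) / (2579 × 170) = 596265 / 438430 = 1.36000

1.360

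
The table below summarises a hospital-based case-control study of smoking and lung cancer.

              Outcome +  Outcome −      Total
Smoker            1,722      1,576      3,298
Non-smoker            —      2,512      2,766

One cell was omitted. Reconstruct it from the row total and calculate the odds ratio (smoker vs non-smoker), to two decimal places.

The missing cell is in the unexposed row: 2766 − 2512 = 254.
So a = 1722, b = 1576, c = 254, d = 2512.
OR = (a·d)/(b·c) = (1722 × 2512) / (1576 × 254) = 4325664 / 400304 = 10.80595

10.81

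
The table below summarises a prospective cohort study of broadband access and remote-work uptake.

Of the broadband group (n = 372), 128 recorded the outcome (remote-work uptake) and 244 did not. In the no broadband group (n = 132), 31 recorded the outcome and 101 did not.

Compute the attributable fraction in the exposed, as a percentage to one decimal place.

31.7

From the description: a = 128, b = 244, c = 31, d = 101.
Risk in exposed = 128/372 = 0.34409; risk in unexposed = 31/132 = 0.23485.
RR = 0.34409/0.23485 = 1.46514
AR% = (RR − 1)/RR × 100 = (1.46514 − 1)/1.46514 × 100 = 31.7472%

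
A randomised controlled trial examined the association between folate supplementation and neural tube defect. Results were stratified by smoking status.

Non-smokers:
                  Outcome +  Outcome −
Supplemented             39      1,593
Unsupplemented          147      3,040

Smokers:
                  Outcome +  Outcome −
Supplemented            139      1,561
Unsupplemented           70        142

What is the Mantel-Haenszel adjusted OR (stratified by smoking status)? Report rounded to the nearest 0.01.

0.33

OR_MH = Σ(aᵢdᵢ/nᵢ) / Σ(bᵢcᵢ/nᵢ), where nᵢ is the stratum total.
Stratum 1 (Non-smokers): n = 4819; a·d/n = 39·3040/4819 = 24.6026; b·c/n = 1593·147/4819 = 48.5933
Stratum 2 (Smokers): n = 1912; a·d/n = 139·142/1912 = 10.3232; b·c/n = 1561·70/1912 = 57.1496
OR_MH = (24.6026 + 10.3232) / (48.5933 + 57.1496) = 34.9258 / 105.7429 = 0.33029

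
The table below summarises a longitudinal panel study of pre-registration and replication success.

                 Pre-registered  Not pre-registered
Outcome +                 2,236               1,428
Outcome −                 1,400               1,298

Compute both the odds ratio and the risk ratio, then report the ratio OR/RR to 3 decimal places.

1.237

Reading the table with exposure as columns: a = 2236 (Pre-registered, case), b = 1400 (Pre-registered, non-case), c = 1428 (Not pre-registered, case), d = 1298.
OR = (2236·1298)/(1400·1428) = 2902328/1999200 = 1.45174
Risk in exposed = 2236/3636 = 0.61496; risk in unexposed = 1428/2726 = 0.52384; RR = 1.17394
OR/RR = 1.45174 / 1.17394 = 1.23664
The outcome is not rare, so the OR lies further from 1 than the RR.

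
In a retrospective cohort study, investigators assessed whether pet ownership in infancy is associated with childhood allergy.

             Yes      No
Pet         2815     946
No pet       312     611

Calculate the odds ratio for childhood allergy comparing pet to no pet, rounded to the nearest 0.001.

5.827

Cells: a = 2815, b = 946, c = 312, d = 611.
OR = (a·d)/(b·c) = (2815 × 611) / (946 × 312) = 1719965 / 295152 = 5.82739
The odds of childhood allergy are about 5.83 times as high in the pet group.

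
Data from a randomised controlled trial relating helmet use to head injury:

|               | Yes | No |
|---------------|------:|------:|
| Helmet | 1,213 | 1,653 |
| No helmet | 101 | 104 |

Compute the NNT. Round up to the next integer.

15

Risk in treated group = 1213/2866 = 0.42324; risk in control = 101/205 = 0.49268.
Absolute risk reduction = 0.49268 − 0.42324 = 0.06944
NNT = 1 / ARR = 1 / 0.06944 = 14.400 → round up → 15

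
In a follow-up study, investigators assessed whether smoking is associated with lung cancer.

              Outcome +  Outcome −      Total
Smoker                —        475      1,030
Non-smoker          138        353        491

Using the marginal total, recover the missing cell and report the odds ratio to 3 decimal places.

The missing cell is in the exposed row: 1030 − 475 = 555.
So a = 555, b = 475, c = 138, d = 353.
OR = (a·d)/(b·c) = (555 × 353) / (475 × 138) = 195915 / 65550 = 2.98879

2.989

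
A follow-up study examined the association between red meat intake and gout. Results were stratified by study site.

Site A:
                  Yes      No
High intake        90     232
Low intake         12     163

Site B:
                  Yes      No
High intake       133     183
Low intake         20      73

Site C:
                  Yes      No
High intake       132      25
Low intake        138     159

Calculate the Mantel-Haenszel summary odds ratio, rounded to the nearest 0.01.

4.49

OR_MH = Σ(aᵢdᵢ/nᵢ) / Σ(bᵢcᵢ/nᵢ), where nᵢ is the stratum total.
Stratum 1 (Site A): n = 497; a·d/n = 90·163/497 = 29.5171; b·c/n = 232·12/497 = 5.6016
Stratum 2 (Site B): n = 409; a·d/n = 133·73/409 = 23.7384; b·c/n = 183·20/409 = 8.9487
Stratum 3 (Site C): n = 454; a·d/n = 132·159/454 = 46.2291; b·c/n = 25·138/454 = 7.5991
OR_MH = (29.5171 + 23.7384 + 46.2291) / (5.6016 + 8.9487 + 7.5991) = 99.4846 / 22.1494 = 4.49153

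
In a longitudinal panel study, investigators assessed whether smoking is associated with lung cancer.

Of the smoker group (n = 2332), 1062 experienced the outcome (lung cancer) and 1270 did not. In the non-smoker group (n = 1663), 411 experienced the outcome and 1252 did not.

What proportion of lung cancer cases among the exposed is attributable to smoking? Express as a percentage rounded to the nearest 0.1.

45.7

From the description: a = 1062, b = 1270, c = 411, d = 1252.
Risk in exposed = 1062/2332 = 0.45540; risk in unexposed = 411/1663 = 0.24714.
RR = 0.45540/0.24714 = 1.84267
AR% = (RR − 1)/RR × 100 = (1.84267 − 1)/1.84267 × 100 = 45.7308%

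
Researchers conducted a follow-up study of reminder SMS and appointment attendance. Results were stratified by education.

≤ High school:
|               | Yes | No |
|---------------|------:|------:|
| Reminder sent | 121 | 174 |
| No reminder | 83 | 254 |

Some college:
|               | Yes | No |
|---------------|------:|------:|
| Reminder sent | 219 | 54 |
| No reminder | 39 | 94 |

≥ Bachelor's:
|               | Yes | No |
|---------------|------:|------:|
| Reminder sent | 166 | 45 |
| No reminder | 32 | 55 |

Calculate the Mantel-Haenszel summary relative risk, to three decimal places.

RR_MH = Σ(aᵢ·n₀ᵢ/nᵢ) / Σ(cᵢ·n₁ᵢ/nᵢ), with n₁ᵢ = aᵢ+bᵢ (exposed), n₀ᵢ = cᵢ+dᵢ (unexposed), nᵢ = n₁ᵢ+n₀ᵢ.
Stratum 1 (≤ High school): n₁ = 295, n₀ = 337, n = 632; a·n₀/n = 121·337/632 = 64.5206; c·n₁/n = 83·295/632 = 38.7421
Stratum 2 (Some college): n₁ = 273, n₀ = 133, n = 406; a·n₀/n = 219·133/406 = 71.7414; c·n₁/n = 39·273/406 = 26.2241
Stratum 3 (≥ Bachelor's): n₁ = 211, n₀ = 87, n = 298; a·n₀/n = 166·87/298 = 48.4631; c·n₁/n = 32·211/298 = 22.6577
RR_MH = (64.5206 + 71.7414 + 48.4631) / (38.7421 + 26.2241 + 22.6577) = 184.7250 / 87.6239 = 2.10816

2.108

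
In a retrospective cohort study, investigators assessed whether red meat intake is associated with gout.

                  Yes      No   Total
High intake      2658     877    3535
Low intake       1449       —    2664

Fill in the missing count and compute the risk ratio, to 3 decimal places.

1.382

The missing cell is in the unexposed row: 2664 − 1449 = 1215.
So a = 2658, b = 877, c = 1449, d = 1215.
RR = [a/(a+b)] / [c/(c+d)] = (2658/3535) / (1449/2664) = 0.75191/0.54392 = 1.38239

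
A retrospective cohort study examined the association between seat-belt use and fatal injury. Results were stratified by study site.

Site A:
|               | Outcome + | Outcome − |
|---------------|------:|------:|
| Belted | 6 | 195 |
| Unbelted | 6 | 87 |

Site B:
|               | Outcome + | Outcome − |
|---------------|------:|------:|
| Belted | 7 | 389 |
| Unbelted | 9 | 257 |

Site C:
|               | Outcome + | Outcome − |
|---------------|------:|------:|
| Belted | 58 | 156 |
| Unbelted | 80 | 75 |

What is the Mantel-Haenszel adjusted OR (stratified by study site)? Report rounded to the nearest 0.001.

OR_MH = Σ(aᵢdᵢ/nᵢ) / Σ(bᵢcᵢ/nᵢ), where nᵢ is the stratum total.
Stratum 1 (Site A): n = 294; a·d/n = 6·87/294 = 1.7755; b·c/n = 195·6/294 = 3.9796
Stratum 2 (Site B): n = 662; a·d/n = 7·257/662 = 2.7175; b·c/n = 389·9/662 = 5.2885
Stratum 3 (Site C): n = 369; a·d/n = 58·75/369 = 11.7886; b·c/n = 156·80/369 = 33.8211
OR_MH = (1.7755 + 2.7175 + 11.7886) / (3.9796 + 5.2885 + 33.8211) = 16.2817 / 43.0892 = 0.37786

0.378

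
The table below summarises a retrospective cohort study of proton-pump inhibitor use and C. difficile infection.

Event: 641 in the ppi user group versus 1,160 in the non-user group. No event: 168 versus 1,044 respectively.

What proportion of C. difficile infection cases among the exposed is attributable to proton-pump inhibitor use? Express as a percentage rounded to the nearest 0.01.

33.57

From the description: a = 641, b = 168, c = 1160, d = 1044.
Risk in exposed = 641/809 = 0.79234; risk in unexposed = 1160/2204 = 0.52632.
RR = 0.79234/0.52632 = 1.50544
AR% = (RR − 1)/RR × 100 = (1.50544 − 1)/1.50544 × 100 = 33.5742%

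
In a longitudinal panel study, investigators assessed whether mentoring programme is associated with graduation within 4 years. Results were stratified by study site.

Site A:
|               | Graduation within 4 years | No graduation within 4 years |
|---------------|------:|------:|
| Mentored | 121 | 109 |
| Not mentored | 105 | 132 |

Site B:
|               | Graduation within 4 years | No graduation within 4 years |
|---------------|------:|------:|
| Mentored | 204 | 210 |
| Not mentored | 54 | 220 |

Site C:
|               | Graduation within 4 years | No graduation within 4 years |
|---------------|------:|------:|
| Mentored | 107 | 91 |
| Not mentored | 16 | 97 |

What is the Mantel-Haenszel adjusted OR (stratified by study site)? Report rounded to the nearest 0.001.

OR_MH = Σ(aᵢdᵢ/nᵢ) / Σ(bᵢcᵢ/nᵢ), where nᵢ is the stratum total.
Stratum 1 (Site A): n = 467; a·d/n = 121·132/467 = 34.2013; b·c/n = 109·105/467 = 24.5075
Stratum 2 (Site B): n = 688; a·d/n = 204·220/688 = 65.2326; b·c/n = 210·54/688 = 16.4826
Stratum 3 (Site C): n = 311; a·d/n = 107·97/311 = 33.3730; b·c/n = 91·16/311 = 4.6817
OR_MH = (34.2013 + 65.2326 + 33.3730) / (24.5075 + 16.4826 + 4.6817) = 132.8068 / 45.6717 = 2.90786

2.908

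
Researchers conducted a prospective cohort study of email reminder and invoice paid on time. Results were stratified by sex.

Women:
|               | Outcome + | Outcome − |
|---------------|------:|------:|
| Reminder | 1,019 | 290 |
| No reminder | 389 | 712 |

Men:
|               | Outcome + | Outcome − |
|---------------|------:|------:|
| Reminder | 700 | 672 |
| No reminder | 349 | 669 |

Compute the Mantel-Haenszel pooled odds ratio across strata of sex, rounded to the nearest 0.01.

OR_MH = Σ(aᵢdᵢ/nᵢ) / Σ(bᵢcᵢ/nᵢ), where nᵢ is the stratum total.
Stratum 1 (Women): n = 2410; a·d/n = 1019·712/2410 = 301.0490; b·c/n = 290·389/2410 = 46.8091
Stratum 2 (Men): n = 2390; a·d/n = 700·669/2390 = 195.9414; b·c/n = 672·349/2390 = 98.1289
OR_MH = (301.0490 + 195.9414) / (46.8091 + 98.1289) = 496.9904 / 144.9380 = 3.42899

3.43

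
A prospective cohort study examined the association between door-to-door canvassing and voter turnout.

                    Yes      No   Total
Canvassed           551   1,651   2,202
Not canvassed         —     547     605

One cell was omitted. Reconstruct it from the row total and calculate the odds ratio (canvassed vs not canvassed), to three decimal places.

3.147

The missing cell is in the unexposed row: 605 − 547 = 58.
So a = 551, b = 1651, c = 58, d = 547.
OR = (a·d)/(b·c) = (551 × 547) / (1651 × 58) = 301397 / 95758 = 3.14749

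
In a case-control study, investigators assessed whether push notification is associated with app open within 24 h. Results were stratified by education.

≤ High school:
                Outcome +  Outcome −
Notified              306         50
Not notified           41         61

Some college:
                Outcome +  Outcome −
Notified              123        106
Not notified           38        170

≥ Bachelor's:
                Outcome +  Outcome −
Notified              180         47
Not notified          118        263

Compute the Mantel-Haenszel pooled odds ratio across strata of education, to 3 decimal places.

OR_MH = Σ(aᵢdᵢ/nᵢ) / Σ(bᵢcᵢ/nᵢ), where nᵢ is the stratum total.
Stratum 1 (≤ High school): n = 458; a·d/n = 306·61/458 = 40.7555; b·c/n = 50·41/458 = 4.4760
Stratum 2 (Some college): n = 437; a·d/n = 123·170/437 = 47.8490; b·c/n = 106·38/437 = 9.2174
Stratum 3 (≥ Bachelor's): n = 608; a·d/n = 180·263/608 = 77.8618; b·c/n = 47·118/608 = 9.1217
OR_MH = (40.7555 + 47.8490 + 77.8618) / (4.4760 + 9.2174 + 9.1217) = 166.4663 / 22.8151 = 7.29633

7.296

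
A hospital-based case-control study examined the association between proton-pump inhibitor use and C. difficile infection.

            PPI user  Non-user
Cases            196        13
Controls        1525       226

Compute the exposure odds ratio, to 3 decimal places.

2.234

Reading the table with exposure as columns: a = 196 (PPI user, case), b = 1525 (PPI user, non-case), c = 13 (Non-user, case), d = 226.
OR = (a·d)/(b·c) = (196 × 226) / (1525 × 13) = 44296 / 19825 = 2.23435
The odds of C. difficile infection are about 2.23 times as high in the ppi user group.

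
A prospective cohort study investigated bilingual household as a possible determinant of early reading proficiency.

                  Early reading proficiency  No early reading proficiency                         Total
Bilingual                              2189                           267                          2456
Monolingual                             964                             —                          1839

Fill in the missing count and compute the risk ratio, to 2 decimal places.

1.70

The missing cell is in the unexposed row: 1839 − 964 = 875.
So a = 2189, b = 267, c = 964, d = 875.
RR = [a/(a+b)] / [c/(c+d)] = (2189/2456) / (964/1839) = 0.89129/0.52420 = 1.70029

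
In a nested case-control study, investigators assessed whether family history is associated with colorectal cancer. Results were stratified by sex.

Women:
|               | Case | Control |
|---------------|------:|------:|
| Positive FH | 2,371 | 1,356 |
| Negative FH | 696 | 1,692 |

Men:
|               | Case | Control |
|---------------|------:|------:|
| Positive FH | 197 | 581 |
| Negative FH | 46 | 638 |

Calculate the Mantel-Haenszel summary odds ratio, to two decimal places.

OR_MH = Σ(aᵢdᵢ/nᵢ) / Σ(bᵢcᵢ/nᵢ), where nᵢ is the stratum total.
Stratum 1 (Women): n = 6115; a·d/n = 2371·1692/6115 = 656.0478; b·c/n = 1356·696/6115 = 154.3379
Stratum 2 (Men): n = 1462; a·d/n = 197·638/1462 = 85.9685; b·c/n = 581·46/1462 = 18.2804
OR_MH = (656.0478 + 85.9685) / (154.3379 + 18.2804) = 742.0163 / 172.6183 = 4.29860

4.30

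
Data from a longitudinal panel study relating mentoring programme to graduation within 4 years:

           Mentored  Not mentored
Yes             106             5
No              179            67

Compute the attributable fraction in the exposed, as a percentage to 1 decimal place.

Reading the table with exposure as columns: a = 106 (Mentored, case), b = 179 (Mentored, non-case), c = 5 (Not mentored, case), d = 67.
Risk in exposed = 106/285 = 0.37193; risk in unexposed = 5/72 = 0.06944.
RR = 0.37193/0.06944 = 5.35579
AR% = (RR − 1)/RR × 100 = (5.35579 − 1)/5.35579 × 100 = 81.3286%

81.3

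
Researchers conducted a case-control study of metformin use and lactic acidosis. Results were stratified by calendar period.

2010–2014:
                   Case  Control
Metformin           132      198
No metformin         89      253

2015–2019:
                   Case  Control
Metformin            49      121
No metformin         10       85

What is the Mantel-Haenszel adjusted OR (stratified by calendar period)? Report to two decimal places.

OR_MH = Σ(aᵢdᵢ/nᵢ) / Σ(bᵢcᵢ/nᵢ), where nᵢ is the stratum total.
Stratum 1 (2010–2014): n = 672; a·d/n = 132·253/672 = 49.6964; b·c/n = 198·89/672 = 26.2232
Stratum 2 (2015–2019): n = 265; a·d/n = 49·85/265 = 15.7170; b·c/n = 121·10/265 = 4.5660
OR_MH = (49.6964 + 15.7170) / (26.2232 + 4.5660) = 65.4134 / 30.7893 = 2.12455

2.12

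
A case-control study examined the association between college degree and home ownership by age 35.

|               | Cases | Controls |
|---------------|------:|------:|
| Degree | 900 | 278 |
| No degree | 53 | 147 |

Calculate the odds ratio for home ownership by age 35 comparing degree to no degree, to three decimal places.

8.979

Cells: a = 900, b = 278, c = 53, d = 147.
OR = (a·d)/(b·c) = (900 × 147) / (278 × 53) = 132300 / 14734 = 8.97923
The odds of home ownership by age 35 are about 8.98 times as high in the degree group.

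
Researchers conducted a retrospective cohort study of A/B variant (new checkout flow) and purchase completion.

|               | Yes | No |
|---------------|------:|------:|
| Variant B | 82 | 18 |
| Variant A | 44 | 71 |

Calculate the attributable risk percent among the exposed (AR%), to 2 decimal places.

Cells: a = 82, b = 18, c = 44, d = 71.
Risk in exposed = 82/100 = 0.82000; risk in unexposed = 44/115 = 0.38261.
RR = 0.82000/0.38261 = 2.14318
AR% = (RR − 1)/RR × 100 = (2.14318 − 1)/2.14318 × 100 = 53.3404%

53.34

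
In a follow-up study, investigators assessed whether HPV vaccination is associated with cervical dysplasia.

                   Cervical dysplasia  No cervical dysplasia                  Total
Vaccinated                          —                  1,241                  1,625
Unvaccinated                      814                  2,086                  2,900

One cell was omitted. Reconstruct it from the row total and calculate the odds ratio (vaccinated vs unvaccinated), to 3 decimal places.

0.793

The missing cell is in the exposed row: 1625 − 1241 = 384.
So a = 384, b = 1241, c = 814, d = 2086.
OR = (a·d)/(b·c) = (384 × 2086) / (1241 × 814) = 801024 / 1010174 = 0.79296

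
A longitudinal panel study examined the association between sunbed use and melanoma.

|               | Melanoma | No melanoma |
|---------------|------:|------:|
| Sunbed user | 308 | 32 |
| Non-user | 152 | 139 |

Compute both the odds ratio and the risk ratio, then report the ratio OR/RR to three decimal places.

Cells: a = 308, b = 32, c = 152, d = 139.
OR = (308·139)/(32·152) = 42812/4864 = 8.80181
Risk in exposed = 308/340 = 0.90588; risk in unexposed = 152/291 = 0.52234; RR = 1.73429
OR/RR = 8.80181 / 1.73429 = 5.07517
The outcome is not rare, so the OR lies further from 1 than the RR.

5.075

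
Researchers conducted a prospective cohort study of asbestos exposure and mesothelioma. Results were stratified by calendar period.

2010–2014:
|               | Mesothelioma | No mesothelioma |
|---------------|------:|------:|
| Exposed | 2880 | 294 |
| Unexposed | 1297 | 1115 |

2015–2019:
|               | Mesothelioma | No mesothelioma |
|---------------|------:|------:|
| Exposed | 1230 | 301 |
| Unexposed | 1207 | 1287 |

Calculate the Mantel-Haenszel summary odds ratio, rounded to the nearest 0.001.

OR_MH = Σ(aᵢdᵢ/nᵢ) / Σ(bᵢcᵢ/nᵢ), where nᵢ is the stratum total.
Stratum 1 (2010–2014): n = 5586; a·d/n = 2880·1115/5586 = 574.8657; b·c/n = 294·1297/5586 = 68.2632
Stratum 2 (2015–2019): n = 4025; a·d/n = 1230·1287/4025 = 393.2944; b·c/n = 301·1207/4025 = 90.2626
OR_MH = (574.8657 + 393.2944) / (68.2632 + 90.2626) = 968.1601 / 158.5258 = 6.10727

6.107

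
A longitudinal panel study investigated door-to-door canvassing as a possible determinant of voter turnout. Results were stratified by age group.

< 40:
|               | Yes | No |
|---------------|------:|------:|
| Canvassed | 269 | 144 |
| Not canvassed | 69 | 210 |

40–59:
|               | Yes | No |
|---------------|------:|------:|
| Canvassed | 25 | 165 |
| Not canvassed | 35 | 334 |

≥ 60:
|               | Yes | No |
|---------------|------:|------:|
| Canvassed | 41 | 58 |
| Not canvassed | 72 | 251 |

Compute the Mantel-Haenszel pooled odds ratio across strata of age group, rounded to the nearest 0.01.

OR_MH = Σ(aᵢdᵢ/nᵢ) / Σ(bᵢcᵢ/nᵢ), where nᵢ is the stratum total.
Stratum 1 (< 40): n = 692; a·d/n = 269·210/692 = 81.6329; b·c/n = 144·69/692 = 14.3584
Stratum 2 (40–59): n = 559; a·d/n = 25·334/559 = 14.9374; b·c/n = 165·35/559 = 10.3309
Stratum 3 (≥ 60): n = 422; a·d/n = 41·251/422 = 24.3863; b·c/n = 58·72/422 = 9.8957
OR_MH = (81.6329 + 14.9374 + 24.3863) / (14.3584 + 10.3309 + 9.8957) = 120.9566 / 34.5851 = 3.49736

3.50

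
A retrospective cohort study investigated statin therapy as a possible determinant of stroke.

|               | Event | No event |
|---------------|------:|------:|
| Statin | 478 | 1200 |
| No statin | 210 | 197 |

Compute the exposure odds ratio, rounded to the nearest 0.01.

Cells: a = 478, b = 1200, c = 210, d = 197.
OR = (a·d)/(b·c) = (478 × 197) / (1200 × 210) = 94166 / 252000 = 0.37367
Exposure is associated with lower odds of stroke (OR = 0.37 < 1).

0.37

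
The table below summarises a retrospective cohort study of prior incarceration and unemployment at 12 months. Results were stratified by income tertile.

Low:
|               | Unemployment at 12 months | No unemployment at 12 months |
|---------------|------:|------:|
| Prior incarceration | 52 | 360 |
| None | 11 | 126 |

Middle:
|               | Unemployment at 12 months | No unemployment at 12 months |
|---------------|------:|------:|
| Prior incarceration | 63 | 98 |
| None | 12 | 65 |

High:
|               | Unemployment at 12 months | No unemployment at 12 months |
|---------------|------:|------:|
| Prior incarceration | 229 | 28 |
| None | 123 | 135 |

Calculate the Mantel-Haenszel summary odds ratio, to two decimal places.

4.73

OR_MH = Σ(aᵢdᵢ/nᵢ) / Σ(bᵢcᵢ/nᵢ), where nᵢ is the stratum total.
Stratum 1 (Low): n = 549; a·d/n = 52·126/549 = 11.9344; b·c/n = 360·11/549 = 7.2131
Stratum 2 (Middle): n = 238; a·d/n = 63·65/238 = 17.2059; b·c/n = 98·12/238 = 4.9412
Stratum 3 (High): n = 515; a·d/n = 229·135/515 = 60.0291; b·c/n = 28·123/515 = 6.6874
OR_MH = (11.9344 + 17.2059 + 60.0291) / (7.2131 + 4.9412 + 6.6874) = 89.1694 / 18.8417 = 4.73257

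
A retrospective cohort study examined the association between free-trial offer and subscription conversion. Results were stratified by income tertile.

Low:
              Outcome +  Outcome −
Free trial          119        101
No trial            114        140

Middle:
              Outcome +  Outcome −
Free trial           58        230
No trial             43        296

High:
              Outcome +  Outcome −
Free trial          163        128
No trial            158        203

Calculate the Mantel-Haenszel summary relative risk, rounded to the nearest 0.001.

1.295

RR_MH = Σ(aᵢ·n₀ᵢ/nᵢ) / Σ(cᵢ·n₁ᵢ/nᵢ), with n₁ᵢ = aᵢ+bᵢ (exposed), n₀ᵢ = cᵢ+dᵢ (unexposed), nᵢ = n₁ᵢ+n₀ᵢ.
Stratum 1 (Low): n₁ = 220, n₀ = 254, n = 474; a·n₀/n = 119·254/474 = 63.7679; c·n₁/n = 114·220/474 = 52.9114
Stratum 2 (Middle): n₁ = 288, n₀ = 339, n = 627; a·n₀/n = 58·339/627 = 31.3589; c·n₁/n = 43·288/627 = 19.7512
Stratum 3 (High): n₁ = 291, n₀ = 361, n = 652; a·n₀/n = 163·361/652 = 90.2500; c·n₁/n = 158·291/652 = 70.5184
RR_MH = (63.7679 + 31.3589 + 90.2500) / (52.9114 + 19.7512 + 70.5184) = 185.3768 / 143.1810 = 1.29470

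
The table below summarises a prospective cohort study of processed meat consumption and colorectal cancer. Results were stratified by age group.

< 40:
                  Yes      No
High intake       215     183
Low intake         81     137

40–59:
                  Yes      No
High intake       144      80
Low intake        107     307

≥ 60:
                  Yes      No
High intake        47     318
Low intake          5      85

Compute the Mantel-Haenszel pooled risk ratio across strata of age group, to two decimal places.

1.90

RR_MH = Σ(aᵢ·n₀ᵢ/nᵢ) / Σ(cᵢ·n₁ᵢ/nᵢ), with n₁ᵢ = aᵢ+bᵢ (exposed), n₀ᵢ = cᵢ+dᵢ (unexposed), nᵢ = n₁ᵢ+n₀ᵢ.
Stratum 1 (< 40): n₁ = 398, n₀ = 218, n = 616; a·n₀/n = 215·218/616 = 76.0877; c·n₁/n = 81·398/616 = 52.3344
Stratum 2 (40–59): n₁ = 224, n₀ = 414, n = 638; a·n₀/n = 144·414/638 = 93.4420; c·n₁/n = 107·224/638 = 37.5674
Stratum 3 (≥ 60): n₁ = 365, n₀ = 90, n = 455; a·n₀/n = 47·90/455 = 9.2967; c·n₁/n = 5·365/455 = 4.0110
RR_MH = (76.0877 + 93.4420 + 9.2967) / (52.3344 + 37.5674 + 4.0110) = 178.8264 / 93.9128 = 1.90417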